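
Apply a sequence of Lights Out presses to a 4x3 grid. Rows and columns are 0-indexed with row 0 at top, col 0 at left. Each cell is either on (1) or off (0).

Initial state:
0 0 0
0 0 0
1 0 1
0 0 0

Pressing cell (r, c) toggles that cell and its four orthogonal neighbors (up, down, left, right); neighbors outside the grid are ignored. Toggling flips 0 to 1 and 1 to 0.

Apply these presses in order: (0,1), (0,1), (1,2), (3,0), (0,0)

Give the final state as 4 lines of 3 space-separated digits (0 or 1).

After press 1 at (0,1):
1 1 1
0 1 0
1 0 1
0 0 0

After press 2 at (0,1):
0 0 0
0 0 0
1 0 1
0 0 0

After press 3 at (1,2):
0 0 1
0 1 1
1 0 0
0 0 0

After press 4 at (3,0):
0 0 1
0 1 1
0 0 0
1 1 0

After press 5 at (0,0):
1 1 1
1 1 1
0 0 0
1 1 0

Answer: 1 1 1
1 1 1
0 0 0
1 1 0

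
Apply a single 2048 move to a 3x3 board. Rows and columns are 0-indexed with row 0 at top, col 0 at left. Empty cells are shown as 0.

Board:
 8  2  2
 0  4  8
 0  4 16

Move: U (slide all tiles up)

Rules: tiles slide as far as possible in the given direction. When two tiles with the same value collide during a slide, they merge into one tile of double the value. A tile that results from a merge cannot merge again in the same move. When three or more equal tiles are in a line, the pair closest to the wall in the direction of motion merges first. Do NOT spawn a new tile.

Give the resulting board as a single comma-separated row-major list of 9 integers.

Slide up:
col 0: [8, 0, 0] -> [8, 0, 0]
col 1: [2, 4, 4] -> [2, 8, 0]
col 2: [2, 8, 16] -> [2, 8, 16]

Answer: 8, 2, 2, 0, 8, 8, 0, 0, 16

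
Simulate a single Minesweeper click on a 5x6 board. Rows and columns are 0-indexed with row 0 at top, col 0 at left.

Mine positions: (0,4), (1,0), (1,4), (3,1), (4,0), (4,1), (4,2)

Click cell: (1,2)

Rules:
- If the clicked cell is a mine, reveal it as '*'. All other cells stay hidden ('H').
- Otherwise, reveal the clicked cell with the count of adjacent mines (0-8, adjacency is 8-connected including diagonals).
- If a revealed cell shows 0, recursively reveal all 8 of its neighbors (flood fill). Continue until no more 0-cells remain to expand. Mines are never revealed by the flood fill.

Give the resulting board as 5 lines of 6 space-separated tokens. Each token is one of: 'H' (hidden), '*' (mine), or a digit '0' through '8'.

H 1 0 2 H H
H 1 0 2 H H
H 2 1 1 H H
H H H H H H
H H H H H H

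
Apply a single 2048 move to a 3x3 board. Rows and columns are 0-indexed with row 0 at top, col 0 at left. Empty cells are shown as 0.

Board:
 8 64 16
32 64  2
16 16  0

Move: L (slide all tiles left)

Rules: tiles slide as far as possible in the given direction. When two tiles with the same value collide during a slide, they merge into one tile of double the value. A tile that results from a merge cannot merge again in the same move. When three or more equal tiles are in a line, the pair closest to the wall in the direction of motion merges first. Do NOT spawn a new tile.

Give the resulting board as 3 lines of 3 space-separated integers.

Slide left:
row 0: [8, 64, 16] -> [8, 64, 16]
row 1: [32, 64, 2] -> [32, 64, 2]
row 2: [16, 16, 0] -> [32, 0, 0]

Answer:  8 64 16
32 64  2
32  0  0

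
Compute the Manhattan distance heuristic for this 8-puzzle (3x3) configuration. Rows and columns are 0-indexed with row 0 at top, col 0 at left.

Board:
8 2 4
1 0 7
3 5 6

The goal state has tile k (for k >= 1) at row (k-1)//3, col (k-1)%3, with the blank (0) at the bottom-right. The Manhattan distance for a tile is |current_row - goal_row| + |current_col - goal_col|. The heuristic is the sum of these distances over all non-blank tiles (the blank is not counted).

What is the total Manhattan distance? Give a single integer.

Answer: 16

Derivation:
Tile 8: (0,0)->(2,1) = 3
Tile 2: (0,1)->(0,1) = 0
Tile 4: (0,2)->(1,0) = 3
Tile 1: (1,0)->(0,0) = 1
Tile 7: (1,2)->(2,0) = 3
Tile 3: (2,0)->(0,2) = 4
Tile 5: (2,1)->(1,1) = 1
Tile 6: (2,2)->(1,2) = 1
Sum: 3 + 0 + 3 + 1 + 3 + 4 + 1 + 1 = 16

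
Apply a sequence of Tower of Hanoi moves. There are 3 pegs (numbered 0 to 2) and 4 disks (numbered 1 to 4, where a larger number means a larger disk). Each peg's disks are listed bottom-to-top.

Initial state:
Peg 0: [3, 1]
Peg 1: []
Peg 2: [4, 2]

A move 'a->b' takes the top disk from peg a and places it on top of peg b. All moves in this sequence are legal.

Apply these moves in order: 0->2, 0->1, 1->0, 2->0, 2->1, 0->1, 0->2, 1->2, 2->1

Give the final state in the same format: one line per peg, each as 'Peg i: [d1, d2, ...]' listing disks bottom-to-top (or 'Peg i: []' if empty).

Answer: Peg 0: []
Peg 1: [2, 1]
Peg 2: [4, 3]

Derivation:
After move 1 (0->2):
Peg 0: [3]
Peg 1: []
Peg 2: [4, 2, 1]

After move 2 (0->1):
Peg 0: []
Peg 1: [3]
Peg 2: [4, 2, 1]

After move 3 (1->0):
Peg 0: [3]
Peg 1: []
Peg 2: [4, 2, 1]

After move 4 (2->0):
Peg 0: [3, 1]
Peg 1: []
Peg 2: [4, 2]

After move 5 (2->1):
Peg 0: [3, 1]
Peg 1: [2]
Peg 2: [4]

After move 6 (0->1):
Peg 0: [3]
Peg 1: [2, 1]
Peg 2: [4]

After move 7 (0->2):
Peg 0: []
Peg 1: [2, 1]
Peg 2: [4, 3]

After move 8 (1->2):
Peg 0: []
Peg 1: [2]
Peg 2: [4, 3, 1]

After move 9 (2->1):
Peg 0: []
Peg 1: [2, 1]
Peg 2: [4, 3]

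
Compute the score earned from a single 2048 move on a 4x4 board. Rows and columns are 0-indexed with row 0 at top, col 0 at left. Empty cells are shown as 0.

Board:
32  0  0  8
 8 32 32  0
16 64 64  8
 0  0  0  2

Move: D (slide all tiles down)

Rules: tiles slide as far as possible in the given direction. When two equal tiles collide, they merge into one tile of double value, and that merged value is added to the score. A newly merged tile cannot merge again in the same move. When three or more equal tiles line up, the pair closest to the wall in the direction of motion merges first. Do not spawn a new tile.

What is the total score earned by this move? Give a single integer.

Answer: 16

Derivation:
Slide down:
col 0: [32, 8, 16, 0] -> [0, 32, 8, 16]  score +0 (running 0)
col 1: [0, 32, 64, 0] -> [0, 0, 32, 64]  score +0 (running 0)
col 2: [0, 32, 64, 0] -> [0, 0, 32, 64]  score +0 (running 0)
col 3: [8, 0, 8, 2] -> [0, 0, 16, 2]  score +16 (running 16)
Board after move:
 0  0  0  0
32  0  0  0
 8 32 32 16
16 64 64  2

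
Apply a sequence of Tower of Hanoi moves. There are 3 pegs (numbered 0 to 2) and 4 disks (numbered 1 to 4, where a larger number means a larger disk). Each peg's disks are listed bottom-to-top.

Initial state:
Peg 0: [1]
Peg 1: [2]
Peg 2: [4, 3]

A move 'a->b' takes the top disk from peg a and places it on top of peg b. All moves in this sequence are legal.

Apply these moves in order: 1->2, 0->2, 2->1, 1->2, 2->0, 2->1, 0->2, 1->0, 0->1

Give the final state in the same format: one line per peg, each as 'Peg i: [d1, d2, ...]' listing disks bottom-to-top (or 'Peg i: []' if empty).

Answer: Peg 0: []
Peg 1: [2]
Peg 2: [4, 3, 1]

Derivation:
After move 1 (1->2):
Peg 0: [1]
Peg 1: []
Peg 2: [4, 3, 2]

After move 2 (0->2):
Peg 0: []
Peg 1: []
Peg 2: [4, 3, 2, 1]

After move 3 (2->1):
Peg 0: []
Peg 1: [1]
Peg 2: [4, 3, 2]

After move 4 (1->2):
Peg 0: []
Peg 1: []
Peg 2: [4, 3, 2, 1]

After move 5 (2->0):
Peg 0: [1]
Peg 1: []
Peg 2: [4, 3, 2]

After move 6 (2->1):
Peg 0: [1]
Peg 1: [2]
Peg 2: [4, 3]

After move 7 (0->2):
Peg 0: []
Peg 1: [2]
Peg 2: [4, 3, 1]

After move 8 (1->0):
Peg 0: [2]
Peg 1: []
Peg 2: [4, 3, 1]

After move 9 (0->1):
Peg 0: []
Peg 1: [2]
Peg 2: [4, 3, 1]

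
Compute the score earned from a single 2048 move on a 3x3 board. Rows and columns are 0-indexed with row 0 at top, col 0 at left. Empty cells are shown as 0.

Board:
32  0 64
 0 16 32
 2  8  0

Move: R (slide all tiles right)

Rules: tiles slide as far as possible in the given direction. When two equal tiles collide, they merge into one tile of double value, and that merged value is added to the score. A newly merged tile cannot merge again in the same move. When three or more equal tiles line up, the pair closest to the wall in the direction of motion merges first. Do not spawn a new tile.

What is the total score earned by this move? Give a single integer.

Slide right:
row 0: [32, 0, 64] -> [0, 32, 64]  score +0 (running 0)
row 1: [0, 16, 32] -> [0, 16, 32]  score +0 (running 0)
row 2: [2, 8, 0] -> [0, 2, 8]  score +0 (running 0)
Board after move:
 0 32 64
 0 16 32
 0  2  8

Answer: 0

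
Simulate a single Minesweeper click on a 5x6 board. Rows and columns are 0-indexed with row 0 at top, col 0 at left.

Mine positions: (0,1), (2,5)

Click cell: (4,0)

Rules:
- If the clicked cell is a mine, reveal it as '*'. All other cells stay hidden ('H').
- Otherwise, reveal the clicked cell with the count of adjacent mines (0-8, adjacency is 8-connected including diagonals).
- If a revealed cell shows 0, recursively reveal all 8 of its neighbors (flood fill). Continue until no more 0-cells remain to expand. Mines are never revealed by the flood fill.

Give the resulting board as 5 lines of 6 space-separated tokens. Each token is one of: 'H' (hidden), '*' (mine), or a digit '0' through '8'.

H H 1 0 0 0
1 1 1 0 1 1
0 0 0 0 1 H
0 0 0 0 1 1
0 0 0 0 0 0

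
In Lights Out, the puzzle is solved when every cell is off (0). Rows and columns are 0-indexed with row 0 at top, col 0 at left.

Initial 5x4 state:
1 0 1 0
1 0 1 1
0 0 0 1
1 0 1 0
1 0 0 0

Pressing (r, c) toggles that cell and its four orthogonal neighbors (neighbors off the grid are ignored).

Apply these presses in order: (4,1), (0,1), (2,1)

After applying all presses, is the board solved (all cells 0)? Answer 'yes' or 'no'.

After press 1 at (4,1):
1 0 1 0
1 0 1 1
0 0 0 1
1 1 1 0
0 1 1 0

After press 2 at (0,1):
0 1 0 0
1 1 1 1
0 0 0 1
1 1 1 0
0 1 1 0

After press 3 at (2,1):
0 1 0 0
1 0 1 1
1 1 1 1
1 0 1 0
0 1 1 0

Lights still on: 12

Answer: no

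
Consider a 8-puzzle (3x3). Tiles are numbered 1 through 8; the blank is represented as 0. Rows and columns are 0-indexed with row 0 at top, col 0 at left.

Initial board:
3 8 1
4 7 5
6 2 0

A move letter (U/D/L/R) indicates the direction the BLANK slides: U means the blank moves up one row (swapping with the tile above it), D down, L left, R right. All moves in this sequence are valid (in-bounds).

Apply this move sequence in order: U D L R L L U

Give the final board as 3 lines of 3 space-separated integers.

After move 1 (U):
3 8 1
4 7 0
6 2 5

After move 2 (D):
3 8 1
4 7 5
6 2 0

After move 3 (L):
3 8 1
4 7 5
6 0 2

After move 4 (R):
3 8 1
4 7 5
6 2 0

After move 5 (L):
3 8 1
4 7 5
6 0 2

After move 6 (L):
3 8 1
4 7 5
0 6 2

After move 7 (U):
3 8 1
0 7 5
4 6 2

Answer: 3 8 1
0 7 5
4 6 2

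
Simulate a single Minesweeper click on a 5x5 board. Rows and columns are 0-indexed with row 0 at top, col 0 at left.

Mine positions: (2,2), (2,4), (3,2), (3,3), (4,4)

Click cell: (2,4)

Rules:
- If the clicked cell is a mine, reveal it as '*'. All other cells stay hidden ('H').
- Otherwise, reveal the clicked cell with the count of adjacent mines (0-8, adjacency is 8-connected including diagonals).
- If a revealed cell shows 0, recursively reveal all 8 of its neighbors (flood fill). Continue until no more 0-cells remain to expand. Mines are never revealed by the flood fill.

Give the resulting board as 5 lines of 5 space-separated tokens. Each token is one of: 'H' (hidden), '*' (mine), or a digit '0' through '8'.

H H H H H
H H H H H
H H H H *
H H H H H
H H H H H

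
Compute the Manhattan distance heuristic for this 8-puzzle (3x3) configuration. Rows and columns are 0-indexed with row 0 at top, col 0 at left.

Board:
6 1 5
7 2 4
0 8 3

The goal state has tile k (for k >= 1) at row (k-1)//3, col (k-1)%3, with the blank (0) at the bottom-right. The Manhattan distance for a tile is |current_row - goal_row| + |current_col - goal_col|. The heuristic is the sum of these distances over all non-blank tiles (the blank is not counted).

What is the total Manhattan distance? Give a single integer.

Tile 6: at (0,0), goal (1,2), distance |0-1|+|0-2| = 3
Tile 1: at (0,1), goal (0,0), distance |0-0|+|1-0| = 1
Tile 5: at (0,2), goal (1,1), distance |0-1|+|2-1| = 2
Tile 7: at (1,0), goal (2,0), distance |1-2|+|0-0| = 1
Tile 2: at (1,1), goal (0,1), distance |1-0|+|1-1| = 1
Tile 4: at (1,2), goal (1,0), distance |1-1|+|2-0| = 2
Tile 8: at (2,1), goal (2,1), distance |2-2|+|1-1| = 0
Tile 3: at (2,2), goal (0,2), distance |2-0|+|2-2| = 2
Sum: 3 + 1 + 2 + 1 + 1 + 2 + 0 + 2 = 12

Answer: 12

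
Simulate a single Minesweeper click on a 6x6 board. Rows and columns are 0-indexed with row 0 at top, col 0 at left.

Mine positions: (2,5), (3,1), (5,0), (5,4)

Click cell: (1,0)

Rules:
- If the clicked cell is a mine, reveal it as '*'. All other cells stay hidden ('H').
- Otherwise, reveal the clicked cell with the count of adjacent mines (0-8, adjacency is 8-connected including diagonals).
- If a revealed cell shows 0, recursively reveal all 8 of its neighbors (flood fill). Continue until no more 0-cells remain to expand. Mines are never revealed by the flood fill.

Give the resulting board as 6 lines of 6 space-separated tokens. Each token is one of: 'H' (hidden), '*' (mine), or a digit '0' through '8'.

0 0 0 0 0 0
0 0 0 0 1 1
1 1 1 0 1 H
H H 1 0 1 H
H H 1 1 1 H
H H H H H H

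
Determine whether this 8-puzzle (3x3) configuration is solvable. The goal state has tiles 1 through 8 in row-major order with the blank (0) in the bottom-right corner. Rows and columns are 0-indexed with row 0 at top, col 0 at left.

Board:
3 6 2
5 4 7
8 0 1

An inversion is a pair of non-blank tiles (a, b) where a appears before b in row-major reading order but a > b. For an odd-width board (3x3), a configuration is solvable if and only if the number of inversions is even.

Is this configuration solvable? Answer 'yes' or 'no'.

Answer: yes

Derivation:
Inversions (pairs i<j in row-major order where tile[i] > tile[j] > 0): 12
12 is even, so the puzzle is solvable.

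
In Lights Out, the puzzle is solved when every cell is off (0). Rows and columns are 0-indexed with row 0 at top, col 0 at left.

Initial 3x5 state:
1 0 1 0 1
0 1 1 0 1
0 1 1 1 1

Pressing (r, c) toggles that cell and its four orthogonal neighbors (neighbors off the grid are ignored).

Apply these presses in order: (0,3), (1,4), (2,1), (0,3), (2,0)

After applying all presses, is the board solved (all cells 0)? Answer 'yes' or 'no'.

After press 1 at (0,3):
1 0 0 1 0
0 1 1 1 1
0 1 1 1 1

After press 2 at (1,4):
1 0 0 1 1
0 1 1 0 0
0 1 1 1 0

After press 3 at (2,1):
1 0 0 1 1
0 0 1 0 0
1 0 0 1 0

After press 4 at (0,3):
1 0 1 0 0
0 0 1 1 0
1 0 0 1 0

After press 5 at (2,0):
1 0 1 0 0
1 0 1 1 0
0 1 0 1 0

Lights still on: 7

Answer: no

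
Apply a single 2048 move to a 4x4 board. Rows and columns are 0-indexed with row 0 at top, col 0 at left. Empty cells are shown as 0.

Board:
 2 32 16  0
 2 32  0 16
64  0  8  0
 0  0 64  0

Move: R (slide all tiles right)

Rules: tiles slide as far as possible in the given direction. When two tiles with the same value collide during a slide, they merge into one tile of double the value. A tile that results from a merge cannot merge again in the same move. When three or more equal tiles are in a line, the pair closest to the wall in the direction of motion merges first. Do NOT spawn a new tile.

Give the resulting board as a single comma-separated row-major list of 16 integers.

Slide right:
row 0: [2, 32, 16, 0] -> [0, 2, 32, 16]
row 1: [2, 32, 0, 16] -> [0, 2, 32, 16]
row 2: [64, 0, 8, 0] -> [0, 0, 64, 8]
row 3: [0, 0, 64, 0] -> [0, 0, 0, 64]

Answer: 0, 2, 32, 16, 0, 2, 32, 16, 0, 0, 64, 8, 0, 0, 0, 64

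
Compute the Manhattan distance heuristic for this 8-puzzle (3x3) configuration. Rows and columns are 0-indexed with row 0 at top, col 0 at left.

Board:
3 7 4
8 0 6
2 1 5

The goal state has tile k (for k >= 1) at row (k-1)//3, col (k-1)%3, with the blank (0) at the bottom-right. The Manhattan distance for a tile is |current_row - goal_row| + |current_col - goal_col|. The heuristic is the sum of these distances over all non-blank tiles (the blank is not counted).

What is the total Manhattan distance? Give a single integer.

Answer: 18

Derivation:
Tile 3: (0,0)->(0,2) = 2
Tile 7: (0,1)->(2,0) = 3
Tile 4: (0,2)->(1,0) = 3
Tile 8: (1,0)->(2,1) = 2
Tile 6: (1,2)->(1,2) = 0
Tile 2: (2,0)->(0,1) = 3
Tile 1: (2,1)->(0,0) = 3
Tile 5: (2,2)->(1,1) = 2
Sum: 2 + 3 + 3 + 2 + 0 + 3 + 3 + 2 = 18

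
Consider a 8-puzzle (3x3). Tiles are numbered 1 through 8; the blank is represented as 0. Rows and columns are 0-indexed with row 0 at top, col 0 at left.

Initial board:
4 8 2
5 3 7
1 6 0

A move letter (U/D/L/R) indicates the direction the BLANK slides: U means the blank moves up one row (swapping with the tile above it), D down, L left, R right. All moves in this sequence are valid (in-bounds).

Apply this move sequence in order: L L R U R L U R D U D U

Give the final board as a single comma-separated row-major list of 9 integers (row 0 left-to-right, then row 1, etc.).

Answer: 4, 2, 0, 5, 8, 7, 1, 3, 6

Derivation:
After move 1 (L):
4 8 2
5 3 7
1 0 6

After move 2 (L):
4 8 2
5 3 7
0 1 6

After move 3 (R):
4 8 2
5 3 7
1 0 6

After move 4 (U):
4 8 2
5 0 7
1 3 6

After move 5 (R):
4 8 2
5 7 0
1 3 6

After move 6 (L):
4 8 2
5 0 7
1 3 6

After move 7 (U):
4 0 2
5 8 7
1 3 6

After move 8 (R):
4 2 0
5 8 7
1 3 6

After move 9 (D):
4 2 7
5 8 0
1 3 6

After move 10 (U):
4 2 0
5 8 7
1 3 6

After move 11 (D):
4 2 7
5 8 0
1 3 6

After move 12 (U):
4 2 0
5 8 7
1 3 6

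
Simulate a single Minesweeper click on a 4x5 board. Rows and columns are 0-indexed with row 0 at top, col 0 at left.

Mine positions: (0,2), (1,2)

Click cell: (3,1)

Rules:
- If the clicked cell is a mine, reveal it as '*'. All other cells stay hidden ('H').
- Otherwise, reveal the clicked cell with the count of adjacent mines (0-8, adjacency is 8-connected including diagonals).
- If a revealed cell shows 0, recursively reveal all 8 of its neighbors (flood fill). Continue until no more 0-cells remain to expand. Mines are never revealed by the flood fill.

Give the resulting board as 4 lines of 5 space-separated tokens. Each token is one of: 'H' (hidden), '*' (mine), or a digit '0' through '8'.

0 2 H 2 0
0 2 H 2 0
0 1 1 1 0
0 0 0 0 0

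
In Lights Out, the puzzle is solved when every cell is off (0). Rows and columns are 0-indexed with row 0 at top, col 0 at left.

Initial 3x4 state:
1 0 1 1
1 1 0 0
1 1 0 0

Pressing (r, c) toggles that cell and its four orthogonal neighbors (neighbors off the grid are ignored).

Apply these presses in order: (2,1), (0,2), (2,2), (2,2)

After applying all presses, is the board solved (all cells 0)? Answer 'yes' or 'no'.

Answer: no

Derivation:
After press 1 at (2,1):
1 0 1 1
1 0 0 0
0 0 1 0

After press 2 at (0,2):
1 1 0 0
1 0 1 0
0 0 1 0

After press 3 at (2,2):
1 1 0 0
1 0 0 0
0 1 0 1

After press 4 at (2,2):
1 1 0 0
1 0 1 0
0 0 1 0

Lights still on: 5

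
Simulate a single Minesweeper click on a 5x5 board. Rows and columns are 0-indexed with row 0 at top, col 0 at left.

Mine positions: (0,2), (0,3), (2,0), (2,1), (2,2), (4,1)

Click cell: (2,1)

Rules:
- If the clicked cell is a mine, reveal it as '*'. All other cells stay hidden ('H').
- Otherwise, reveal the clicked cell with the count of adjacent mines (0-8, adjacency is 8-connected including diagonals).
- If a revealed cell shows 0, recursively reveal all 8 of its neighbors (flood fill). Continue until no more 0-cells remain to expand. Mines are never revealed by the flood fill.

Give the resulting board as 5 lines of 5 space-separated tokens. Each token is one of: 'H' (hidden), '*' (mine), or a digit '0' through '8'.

H H H H H
H H H H H
H * H H H
H H H H H
H H H H H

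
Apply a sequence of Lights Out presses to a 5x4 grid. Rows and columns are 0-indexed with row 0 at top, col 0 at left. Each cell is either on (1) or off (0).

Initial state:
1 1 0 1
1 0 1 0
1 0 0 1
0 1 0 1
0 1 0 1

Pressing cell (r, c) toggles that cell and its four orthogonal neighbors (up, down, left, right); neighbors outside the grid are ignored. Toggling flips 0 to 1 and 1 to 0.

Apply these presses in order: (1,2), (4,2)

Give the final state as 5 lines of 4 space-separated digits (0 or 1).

Answer: 1 1 1 1
1 1 0 1
1 0 1 1
0 1 1 1
0 0 1 0

Derivation:
After press 1 at (1,2):
1 1 1 1
1 1 0 1
1 0 1 1
0 1 0 1
0 1 0 1

After press 2 at (4,2):
1 1 1 1
1 1 0 1
1 0 1 1
0 1 1 1
0 0 1 0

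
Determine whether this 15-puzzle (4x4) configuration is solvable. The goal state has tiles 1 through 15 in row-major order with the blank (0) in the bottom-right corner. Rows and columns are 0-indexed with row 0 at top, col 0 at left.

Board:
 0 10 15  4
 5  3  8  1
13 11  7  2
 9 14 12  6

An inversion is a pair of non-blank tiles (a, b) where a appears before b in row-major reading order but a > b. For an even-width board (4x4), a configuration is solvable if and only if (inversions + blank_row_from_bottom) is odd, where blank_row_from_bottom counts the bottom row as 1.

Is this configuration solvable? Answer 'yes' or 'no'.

Inversions: 50
Blank is in row 0 (0-indexed from top), which is row 4 counting from the bottom (bottom = 1).
50 + 4 = 54, which is even, so the puzzle is not solvable.

Answer: no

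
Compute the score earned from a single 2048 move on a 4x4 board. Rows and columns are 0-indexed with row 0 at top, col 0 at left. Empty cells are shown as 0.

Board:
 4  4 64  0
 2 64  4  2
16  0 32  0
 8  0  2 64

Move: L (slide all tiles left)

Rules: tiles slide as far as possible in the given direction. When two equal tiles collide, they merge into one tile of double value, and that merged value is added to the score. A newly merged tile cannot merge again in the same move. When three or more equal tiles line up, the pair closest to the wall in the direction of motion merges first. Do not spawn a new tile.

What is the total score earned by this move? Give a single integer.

Answer: 8

Derivation:
Slide left:
row 0: [4, 4, 64, 0] -> [8, 64, 0, 0]  score +8 (running 8)
row 1: [2, 64, 4, 2] -> [2, 64, 4, 2]  score +0 (running 8)
row 2: [16, 0, 32, 0] -> [16, 32, 0, 0]  score +0 (running 8)
row 3: [8, 0, 2, 64] -> [8, 2, 64, 0]  score +0 (running 8)
Board after move:
 8 64  0  0
 2 64  4  2
16 32  0  0
 8  2 64  0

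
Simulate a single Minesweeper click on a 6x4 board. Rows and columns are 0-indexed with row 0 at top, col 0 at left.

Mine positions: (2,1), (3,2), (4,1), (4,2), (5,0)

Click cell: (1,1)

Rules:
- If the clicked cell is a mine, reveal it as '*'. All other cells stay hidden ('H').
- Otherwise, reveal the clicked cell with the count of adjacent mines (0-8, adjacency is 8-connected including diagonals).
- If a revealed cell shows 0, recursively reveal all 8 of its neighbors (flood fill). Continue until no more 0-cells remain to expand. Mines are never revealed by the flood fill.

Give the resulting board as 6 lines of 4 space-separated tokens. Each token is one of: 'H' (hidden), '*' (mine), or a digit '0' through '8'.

H H H H
H 1 H H
H H H H
H H H H
H H H H
H H H H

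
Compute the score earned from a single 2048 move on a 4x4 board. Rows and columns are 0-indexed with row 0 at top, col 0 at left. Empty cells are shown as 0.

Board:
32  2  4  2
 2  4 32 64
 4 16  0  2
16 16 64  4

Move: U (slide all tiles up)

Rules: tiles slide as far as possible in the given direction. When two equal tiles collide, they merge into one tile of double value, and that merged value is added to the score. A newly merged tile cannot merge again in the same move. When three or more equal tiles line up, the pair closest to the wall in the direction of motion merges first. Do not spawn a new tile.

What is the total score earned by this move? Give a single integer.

Slide up:
col 0: [32, 2, 4, 16] -> [32, 2, 4, 16]  score +0 (running 0)
col 1: [2, 4, 16, 16] -> [2, 4, 32, 0]  score +32 (running 32)
col 2: [4, 32, 0, 64] -> [4, 32, 64, 0]  score +0 (running 32)
col 3: [2, 64, 2, 4] -> [2, 64, 2, 4]  score +0 (running 32)
Board after move:
32  2  4  2
 2  4 32 64
 4 32 64  2
16  0  0  4

Answer: 32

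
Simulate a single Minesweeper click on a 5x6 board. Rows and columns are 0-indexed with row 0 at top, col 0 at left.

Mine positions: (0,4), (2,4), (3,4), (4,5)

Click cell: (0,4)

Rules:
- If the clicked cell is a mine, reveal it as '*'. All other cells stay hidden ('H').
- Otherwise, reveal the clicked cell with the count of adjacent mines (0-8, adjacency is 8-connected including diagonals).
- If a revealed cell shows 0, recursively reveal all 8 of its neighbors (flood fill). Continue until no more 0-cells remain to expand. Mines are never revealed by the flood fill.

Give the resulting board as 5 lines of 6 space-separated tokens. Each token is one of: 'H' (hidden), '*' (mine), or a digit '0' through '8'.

H H H H * H
H H H H H H
H H H H H H
H H H H H H
H H H H H H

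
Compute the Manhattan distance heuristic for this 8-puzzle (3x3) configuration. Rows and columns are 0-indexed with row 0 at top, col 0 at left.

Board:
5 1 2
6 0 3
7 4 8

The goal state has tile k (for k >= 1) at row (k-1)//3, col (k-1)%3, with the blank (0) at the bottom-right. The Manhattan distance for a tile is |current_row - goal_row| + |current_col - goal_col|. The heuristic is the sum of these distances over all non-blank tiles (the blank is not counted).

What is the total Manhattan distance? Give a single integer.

Tile 5: (0,0)->(1,1) = 2
Tile 1: (0,1)->(0,0) = 1
Tile 2: (0,2)->(0,1) = 1
Tile 6: (1,0)->(1,2) = 2
Tile 3: (1,2)->(0,2) = 1
Tile 7: (2,0)->(2,0) = 0
Tile 4: (2,1)->(1,0) = 2
Tile 8: (2,2)->(2,1) = 1
Sum: 2 + 1 + 1 + 2 + 1 + 0 + 2 + 1 = 10

Answer: 10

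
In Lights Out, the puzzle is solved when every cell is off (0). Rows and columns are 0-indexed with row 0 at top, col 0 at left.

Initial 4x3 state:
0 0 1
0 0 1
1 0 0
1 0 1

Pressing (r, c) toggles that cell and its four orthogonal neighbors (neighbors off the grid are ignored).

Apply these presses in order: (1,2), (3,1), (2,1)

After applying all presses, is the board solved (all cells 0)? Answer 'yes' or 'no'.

Answer: yes

Derivation:
After press 1 at (1,2):
0 0 0
0 1 0
1 0 1
1 0 1

After press 2 at (3,1):
0 0 0
0 1 0
1 1 1
0 1 0

After press 3 at (2,1):
0 0 0
0 0 0
0 0 0
0 0 0

Lights still on: 0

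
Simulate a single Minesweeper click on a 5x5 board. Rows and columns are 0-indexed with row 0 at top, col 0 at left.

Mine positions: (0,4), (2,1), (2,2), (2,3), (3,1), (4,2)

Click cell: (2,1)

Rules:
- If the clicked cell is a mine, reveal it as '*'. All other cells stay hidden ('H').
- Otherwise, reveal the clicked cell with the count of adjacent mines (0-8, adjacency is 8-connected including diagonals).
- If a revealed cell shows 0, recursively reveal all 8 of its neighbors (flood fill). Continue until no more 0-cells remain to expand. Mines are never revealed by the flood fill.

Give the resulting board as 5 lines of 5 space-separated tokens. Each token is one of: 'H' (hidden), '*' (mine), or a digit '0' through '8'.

H H H H H
H H H H H
H * H H H
H H H H H
H H H H H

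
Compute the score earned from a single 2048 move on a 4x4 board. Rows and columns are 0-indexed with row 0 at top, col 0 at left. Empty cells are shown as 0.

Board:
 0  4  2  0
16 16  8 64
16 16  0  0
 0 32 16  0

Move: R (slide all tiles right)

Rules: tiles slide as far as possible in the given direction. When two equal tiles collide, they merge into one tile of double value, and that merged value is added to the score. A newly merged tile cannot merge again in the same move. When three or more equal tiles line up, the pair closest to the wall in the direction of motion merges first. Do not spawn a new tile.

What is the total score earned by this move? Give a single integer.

Answer: 64

Derivation:
Slide right:
row 0: [0, 4, 2, 0] -> [0, 0, 4, 2]  score +0 (running 0)
row 1: [16, 16, 8, 64] -> [0, 32, 8, 64]  score +32 (running 32)
row 2: [16, 16, 0, 0] -> [0, 0, 0, 32]  score +32 (running 64)
row 3: [0, 32, 16, 0] -> [0, 0, 32, 16]  score +0 (running 64)
Board after move:
 0  0  4  2
 0 32  8 64
 0  0  0 32
 0  0 32 16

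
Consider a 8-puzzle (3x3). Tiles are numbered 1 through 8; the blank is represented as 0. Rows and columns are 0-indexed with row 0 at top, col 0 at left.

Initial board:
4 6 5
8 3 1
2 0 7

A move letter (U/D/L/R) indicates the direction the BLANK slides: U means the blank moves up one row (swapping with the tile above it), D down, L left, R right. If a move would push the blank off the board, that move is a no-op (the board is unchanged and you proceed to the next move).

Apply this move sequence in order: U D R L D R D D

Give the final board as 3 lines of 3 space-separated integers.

Answer: 4 6 5
8 3 1
2 7 0

Derivation:
After move 1 (U):
4 6 5
8 0 1
2 3 7

After move 2 (D):
4 6 5
8 3 1
2 0 7

After move 3 (R):
4 6 5
8 3 1
2 7 0

After move 4 (L):
4 6 5
8 3 1
2 0 7

After move 5 (D):
4 6 5
8 3 1
2 0 7

After move 6 (R):
4 6 5
8 3 1
2 7 0

After move 7 (D):
4 6 5
8 3 1
2 7 0

After move 8 (D):
4 6 5
8 3 1
2 7 0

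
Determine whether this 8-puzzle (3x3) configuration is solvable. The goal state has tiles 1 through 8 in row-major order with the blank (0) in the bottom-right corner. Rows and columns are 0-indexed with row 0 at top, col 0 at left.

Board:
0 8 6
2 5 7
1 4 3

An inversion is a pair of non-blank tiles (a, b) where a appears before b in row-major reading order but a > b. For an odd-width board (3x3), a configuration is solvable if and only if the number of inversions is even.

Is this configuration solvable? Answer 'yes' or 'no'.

Inversions (pairs i<j in row-major order where tile[i] > tile[j] > 0): 20
20 is even, so the puzzle is solvable.

Answer: yes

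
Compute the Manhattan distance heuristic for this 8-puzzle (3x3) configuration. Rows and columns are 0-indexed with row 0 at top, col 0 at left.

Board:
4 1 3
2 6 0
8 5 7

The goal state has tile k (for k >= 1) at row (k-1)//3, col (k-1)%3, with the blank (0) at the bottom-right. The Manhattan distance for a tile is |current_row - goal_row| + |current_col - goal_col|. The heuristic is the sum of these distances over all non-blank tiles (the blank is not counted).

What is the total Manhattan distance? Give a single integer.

Answer: 9

Derivation:
Tile 4: (0,0)->(1,0) = 1
Tile 1: (0,1)->(0,0) = 1
Tile 3: (0,2)->(0,2) = 0
Tile 2: (1,0)->(0,1) = 2
Tile 6: (1,1)->(1,2) = 1
Tile 8: (2,0)->(2,1) = 1
Tile 5: (2,1)->(1,1) = 1
Tile 7: (2,2)->(2,0) = 2
Sum: 1 + 1 + 0 + 2 + 1 + 1 + 1 + 2 = 9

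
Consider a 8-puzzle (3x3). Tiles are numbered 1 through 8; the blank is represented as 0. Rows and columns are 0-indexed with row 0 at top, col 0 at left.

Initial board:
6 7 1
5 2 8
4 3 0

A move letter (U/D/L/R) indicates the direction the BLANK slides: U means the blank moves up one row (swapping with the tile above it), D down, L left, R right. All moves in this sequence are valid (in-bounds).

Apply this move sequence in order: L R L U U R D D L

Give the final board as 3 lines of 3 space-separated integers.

After move 1 (L):
6 7 1
5 2 8
4 0 3

After move 2 (R):
6 7 1
5 2 8
4 3 0

After move 3 (L):
6 7 1
5 2 8
4 0 3

After move 4 (U):
6 7 1
5 0 8
4 2 3

After move 5 (U):
6 0 1
5 7 8
4 2 3

After move 6 (R):
6 1 0
5 7 8
4 2 3

After move 7 (D):
6 1 8
5 7 0
4 2 3

After move 8 (D):
6 1 8
5 7 3
4 2 0

After move 9 (L):
6 1 8
5 7 3
4 0 2

Answer: 6 1 8
5 7 3
4 0 2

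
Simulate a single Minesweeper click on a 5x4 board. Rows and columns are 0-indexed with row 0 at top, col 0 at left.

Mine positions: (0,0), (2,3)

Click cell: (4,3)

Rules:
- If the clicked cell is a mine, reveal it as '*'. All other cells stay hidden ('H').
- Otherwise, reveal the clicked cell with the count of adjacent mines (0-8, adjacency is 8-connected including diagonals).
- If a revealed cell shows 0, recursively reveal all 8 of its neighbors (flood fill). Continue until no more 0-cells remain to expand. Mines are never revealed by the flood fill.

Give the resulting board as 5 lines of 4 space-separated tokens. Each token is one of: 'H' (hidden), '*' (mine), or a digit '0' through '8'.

H H H H
1 1 1 H
0 0 1 H
0 0 1 1
0 0 0 0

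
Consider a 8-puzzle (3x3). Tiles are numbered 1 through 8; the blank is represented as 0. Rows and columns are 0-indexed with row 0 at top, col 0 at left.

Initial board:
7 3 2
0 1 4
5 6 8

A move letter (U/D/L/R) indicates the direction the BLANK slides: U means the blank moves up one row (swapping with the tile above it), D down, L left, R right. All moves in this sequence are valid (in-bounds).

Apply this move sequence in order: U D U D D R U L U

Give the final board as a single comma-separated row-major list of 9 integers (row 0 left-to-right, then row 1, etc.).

Answer: 0, 3, 2, 7, 5, 4, 6, 1, 8

Derivation:
After move 1 (U):
0 3 2
7 1 4
5 6 8

After move 2 (D):
7 3 2
0 1 4
5 6 8

After move 3 (U):
0 3 2
7 1 4
5 6 8

After move 4 (D):
7 3 2
0 1 4
5 6 8

After move 5 (D):
7 3 2
5 1 4
0 6 8

After move 6 (R):
7 3 2
5 1 4
6 0 8

After move 7 (U):
7 3 2
5 0 4
6 1 8

After move 8 (L):
7 3 2
0 5 4
6 1 8

After move 9 (U):
0 3 2
7 5 4
6 1 8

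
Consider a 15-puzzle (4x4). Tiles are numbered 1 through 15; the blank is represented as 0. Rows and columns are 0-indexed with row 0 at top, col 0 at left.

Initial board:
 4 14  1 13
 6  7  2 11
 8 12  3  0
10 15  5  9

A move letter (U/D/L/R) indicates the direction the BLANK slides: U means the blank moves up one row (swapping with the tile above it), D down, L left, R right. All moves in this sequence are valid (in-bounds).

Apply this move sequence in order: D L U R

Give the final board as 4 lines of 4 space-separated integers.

Answer:  4 14  1 13
 6  7  2 11
 8 12  9  0
10 15  3  5

Derivation:
After move 1 (D):
 4 14  1 13
 6  7  2 11
 8 12  3  9
10 15  5  0

After move 2 (L):
 4 14  1 13
 6  7  2 11
 8 12  3  9
10 15  0  5

After move 3 (U):
 4 14  1 13
 6  7  2 11
 8 12  0  9
10 15  3  5

After move 4 (R):
 4 14  1 13
 6  7  2 11
 8 12  9  0
10 15  3  5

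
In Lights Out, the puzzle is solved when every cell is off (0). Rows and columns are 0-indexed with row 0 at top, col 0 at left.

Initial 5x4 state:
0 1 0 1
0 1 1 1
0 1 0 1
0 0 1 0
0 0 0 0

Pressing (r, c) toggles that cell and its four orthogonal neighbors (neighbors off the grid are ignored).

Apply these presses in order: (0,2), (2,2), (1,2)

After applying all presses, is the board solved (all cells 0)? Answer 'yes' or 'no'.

After press 1 at (0,2):
0 0 1 0
0 1 0 1
0 1 0 1
0 0 1 0
0 0 0 0

After press 2 at (2,2):
0 0 1 0
0 1 1 1
0 0 1 0
0 0 0 0
0 0 0 0

After press 3 at (1,2):
0 0 0 0
0 0 0 0
0 0 0 0
0 0 0 0
0 0 0 0

Lights still on: 0

Answer: yes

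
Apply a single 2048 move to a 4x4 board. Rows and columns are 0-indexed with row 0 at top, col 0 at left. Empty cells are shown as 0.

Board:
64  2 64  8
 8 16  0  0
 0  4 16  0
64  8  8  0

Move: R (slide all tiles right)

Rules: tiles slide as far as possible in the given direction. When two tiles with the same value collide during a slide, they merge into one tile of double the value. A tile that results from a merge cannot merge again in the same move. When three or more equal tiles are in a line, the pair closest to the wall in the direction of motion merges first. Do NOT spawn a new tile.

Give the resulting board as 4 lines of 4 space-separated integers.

Answer: 64  2 64  8
 0  0  8 16
 0  0  4 16
 0  0 64 16

Derivation:
Slide right:
row 0: [64, 2, 64, 8] -> [64, 2, 64, 8]
row 1: [8, 16, 0, 0] -> [0, 0, 8, 16]
row 2: [0, 4, 16, 0] -> [0, 0, 4, 16]
row 3: [64, 8, 8, 0] -> [0, 0, 64, 16]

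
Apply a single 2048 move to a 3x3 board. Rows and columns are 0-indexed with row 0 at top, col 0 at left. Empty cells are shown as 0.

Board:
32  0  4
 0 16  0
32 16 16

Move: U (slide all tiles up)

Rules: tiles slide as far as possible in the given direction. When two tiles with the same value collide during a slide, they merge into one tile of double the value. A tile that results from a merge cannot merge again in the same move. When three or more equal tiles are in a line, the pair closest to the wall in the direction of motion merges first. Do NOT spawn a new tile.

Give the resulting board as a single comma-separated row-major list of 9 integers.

Slide up:
col 0: [32, 0, 32] -> [64, 0, 0]
col 1: [0, 16, 16] -> [32, 0, 0]
col 2: [4, 0, 16] -> [4, 16, 0]

Answer: 64, 32, 4, 0, 0, 16, 0, 0, 0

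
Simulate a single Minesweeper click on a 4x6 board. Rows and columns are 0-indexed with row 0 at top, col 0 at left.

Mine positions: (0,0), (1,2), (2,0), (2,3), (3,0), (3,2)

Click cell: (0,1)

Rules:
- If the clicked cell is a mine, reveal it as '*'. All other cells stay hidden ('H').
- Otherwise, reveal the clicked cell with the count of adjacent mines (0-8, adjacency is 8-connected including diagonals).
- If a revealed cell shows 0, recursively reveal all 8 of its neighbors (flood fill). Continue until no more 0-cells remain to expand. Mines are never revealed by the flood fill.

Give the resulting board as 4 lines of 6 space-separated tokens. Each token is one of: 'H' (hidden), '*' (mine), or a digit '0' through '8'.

H 2 H H H H
H H H H H H
H H H H H H
H H H H H H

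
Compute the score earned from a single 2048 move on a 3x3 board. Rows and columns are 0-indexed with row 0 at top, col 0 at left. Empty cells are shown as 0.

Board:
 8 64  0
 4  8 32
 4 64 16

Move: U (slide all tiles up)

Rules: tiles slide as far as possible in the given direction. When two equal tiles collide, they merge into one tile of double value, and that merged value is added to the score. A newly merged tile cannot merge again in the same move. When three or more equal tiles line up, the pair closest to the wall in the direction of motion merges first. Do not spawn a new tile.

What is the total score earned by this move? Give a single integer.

Answer: 8

Derivation:
Slide up:
col 0: [8, 4, 4] -> [8, 8, 0]  score +8 (running 8)
col 1: [64, 8, 64] -> [64, 8, 64]  score +0 (running 8)
col 2: [0, 32, 16] -> [32, 16, 0]  score +0 (running 8)
Board after move:
 8 64 32
 8  8 16
 0 64  0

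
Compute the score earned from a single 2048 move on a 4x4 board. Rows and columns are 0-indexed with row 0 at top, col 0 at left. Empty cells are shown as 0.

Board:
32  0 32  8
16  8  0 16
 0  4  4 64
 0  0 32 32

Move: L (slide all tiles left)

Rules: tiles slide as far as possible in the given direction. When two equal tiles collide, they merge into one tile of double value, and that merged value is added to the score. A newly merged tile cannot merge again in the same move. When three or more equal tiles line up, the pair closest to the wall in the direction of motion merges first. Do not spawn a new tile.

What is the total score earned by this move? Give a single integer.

Answer: 136

Derivation:
Slide left:
row 0: [32, 0, 32, 8] -> [64, 8, 0, 0]  score +64 (running 64)
row 1: [16, 8, 0, 16] -> [16, 8, 16, 0]  score +0 (running 64)
row 2: [0, 4, 4, 64] -> [8, 64, 0, 0]  score +8 (running 72)
row 3: [0, 0, 32, 32] -> [64, 0, 0, 0]  score +64 (running 136)
Board after move:
64  8  0  0
16  8 16  0
 8 64  0  0
64  0  0  0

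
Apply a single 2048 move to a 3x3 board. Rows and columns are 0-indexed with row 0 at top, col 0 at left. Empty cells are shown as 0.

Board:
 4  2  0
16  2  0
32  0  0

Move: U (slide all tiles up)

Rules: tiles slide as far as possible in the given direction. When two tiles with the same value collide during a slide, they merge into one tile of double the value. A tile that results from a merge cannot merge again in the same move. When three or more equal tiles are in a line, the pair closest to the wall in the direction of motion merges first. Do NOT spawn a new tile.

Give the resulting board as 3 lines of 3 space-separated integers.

Answer:  4  4  0
16  0  0
32  0  0

Derivation:
Slide up:
col 0: [4, 16, 32] -> [4, 16, 32]
col 1: [2, 2, 0] -> [4, 0, 0]
col 2: [0, 0, 0] -> [0, 0, 0]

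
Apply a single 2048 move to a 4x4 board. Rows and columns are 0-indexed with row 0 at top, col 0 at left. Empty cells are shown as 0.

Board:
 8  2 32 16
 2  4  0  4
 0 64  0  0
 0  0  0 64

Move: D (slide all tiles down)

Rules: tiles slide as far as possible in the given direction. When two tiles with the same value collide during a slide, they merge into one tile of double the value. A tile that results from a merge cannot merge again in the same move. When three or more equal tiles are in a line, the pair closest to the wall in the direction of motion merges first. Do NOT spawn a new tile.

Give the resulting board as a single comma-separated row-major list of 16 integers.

Slide down:
col 0: [8, 2, 0, 0] -> [0, 0, 8, 2]
col 1: [2, 4, 64, 0] -> [0, 2, 4, 64]
col 2: [32, 0, 0, 0] -> [0, 0, 0, 32]
col 3: [16, 4, 0, 64] -> [0, 16, 4, 64]

Answer: 0, 0, 0, 0, 0, 2, 0, 16, 8, 4, 0, 4, 2, 64, 32, 64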